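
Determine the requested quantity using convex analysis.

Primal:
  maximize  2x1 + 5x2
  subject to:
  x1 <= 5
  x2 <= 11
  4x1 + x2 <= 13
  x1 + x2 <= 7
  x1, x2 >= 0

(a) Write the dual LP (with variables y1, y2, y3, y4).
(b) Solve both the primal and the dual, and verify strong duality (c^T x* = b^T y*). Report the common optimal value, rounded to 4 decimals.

The standard primal-dual pair for 'max c^T x s.t. A x <= b, x >= 0' is:
  Dual:  min b^T y  s.t.  A^T y >= c,  y >= 0.

So the dual LP is:
  minimize  5y1 + 11y2 + 13y3 + 7y4
  subject to:
    y1 + 4y3 + y4 >= 2
    y2 + y3 + y4 >= 5
    y1, y2, y3, y4 >= 0

Solving the primal: x* = (0, 7).
  primal value c^T x* = 35.
Solving the dual: y* = (0, 0, 0, 5).
  dual value b^T y* = 35.
Strong duality: c^T x* = b^T y*. Confirmed.

35


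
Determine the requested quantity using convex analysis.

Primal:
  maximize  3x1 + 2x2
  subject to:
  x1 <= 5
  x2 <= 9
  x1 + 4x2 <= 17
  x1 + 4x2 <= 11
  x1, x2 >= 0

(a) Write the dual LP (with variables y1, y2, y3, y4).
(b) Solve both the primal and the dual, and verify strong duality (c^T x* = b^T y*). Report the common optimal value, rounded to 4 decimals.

The standard primal-dual pair for 'max c^T x s.t. A x <= b, x >= 0' is:
  Dual:  min b^T y  s.t.  A^T y >= c,  y >= 0.

So the dual LP is:
  minimize  5y1 + 9y2 + 17y3 + 11y4
  subject to:
    y1 + y3 + y4 >= 3
    y2 + 4y3 + 4y4 >= 2
    y1, y2, y3, y4 >= 0

Solving the primal: x* = (5, 1.5).
  primal value c^T x* = 18.
Solving the dual: y* = (2.5, 0, 0, 0.5).
  dual value b^T y* = 18.
Strong duality: c^T x* = b^T y*. Confirmed.

18


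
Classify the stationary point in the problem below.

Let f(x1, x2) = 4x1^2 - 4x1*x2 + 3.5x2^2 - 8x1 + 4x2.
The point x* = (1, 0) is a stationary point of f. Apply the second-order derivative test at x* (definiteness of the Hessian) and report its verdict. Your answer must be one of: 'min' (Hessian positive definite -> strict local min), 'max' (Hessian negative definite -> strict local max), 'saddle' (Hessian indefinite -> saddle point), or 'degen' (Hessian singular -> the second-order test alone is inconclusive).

Compute the Hessian H = grad^2 f:
  H = [[8, -4], [-4, 7]]
Verify stationarity: grad f(x*) = H x* + g = (0, 0).
Eigenvalues of H: 3.4689, 11.5311.
Both eigenvalues > 0, so H is positive definite -> x* is a strict local min.

min


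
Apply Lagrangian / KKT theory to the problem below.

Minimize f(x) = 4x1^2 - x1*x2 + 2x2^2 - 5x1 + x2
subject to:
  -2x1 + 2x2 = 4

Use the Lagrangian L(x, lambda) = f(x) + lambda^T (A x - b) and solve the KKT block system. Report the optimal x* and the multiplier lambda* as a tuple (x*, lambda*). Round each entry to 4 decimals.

Form the Lagrangian:
  L(x, lambda) = (1/2) x^T Q x + c^T x + lambda^T (A x - b)
Stationarity (grad_x L = 0): Q x + c + A^T lambda = 0.
Primal feasibility: A x = b.

This gives the KKT block system:
  [ Q   A^T ] [ x     ]   [-c ]
  [ A    0  ] [ lambda ] = [ b ]

Solving the linear system:
  x*      = (-0.2, 1.8)
  lambda* = (-4.2)
  f(x*)   = 9.8

x* = (-0.2, 1.8), lambda* = (-4.2)


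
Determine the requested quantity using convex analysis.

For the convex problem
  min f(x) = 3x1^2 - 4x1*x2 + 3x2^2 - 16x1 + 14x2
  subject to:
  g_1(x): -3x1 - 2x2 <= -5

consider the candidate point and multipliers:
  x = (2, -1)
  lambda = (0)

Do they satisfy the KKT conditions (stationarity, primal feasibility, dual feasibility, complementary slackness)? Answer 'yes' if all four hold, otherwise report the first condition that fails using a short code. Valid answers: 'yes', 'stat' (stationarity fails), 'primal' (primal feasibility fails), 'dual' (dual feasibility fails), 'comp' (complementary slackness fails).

Gradient of f: grad f(x) = Q x + c = (0, 0)
Constraint values g_i(x) = a_i^T x - b_i:
  g_1((2, -1)) = 1
Stationarity residual: grad f(x) + sum_i lambda_i a_i = (0, 0)
  -> stationarity OK
Primal feasibility (all g_i <= 0): FAILS
Dual feasibility (all lambda_i >= 0): OK
Complementary slackness (lambda_i * g_i(x) = 0 for all i): OK

Verdict: the first failing condition is primal_feasibility -> primal.

primal


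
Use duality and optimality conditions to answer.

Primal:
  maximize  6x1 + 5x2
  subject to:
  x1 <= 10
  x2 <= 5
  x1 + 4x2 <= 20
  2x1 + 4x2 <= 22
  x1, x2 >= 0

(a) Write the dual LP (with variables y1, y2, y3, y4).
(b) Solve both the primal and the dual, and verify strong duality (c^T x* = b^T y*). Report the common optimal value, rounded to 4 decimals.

The standard primal-dual pair for 'max c^T x s.t. A x <= b, x >= 0' is:
  Dual:  min b^T y  s.t.  A^T y >= c,  y >= 0.

So the dual LP is:
  minimize  10y1 + 5y2 + 20y3 + 22y4
  subject to:
    y1 + y3 + 2y4 >= 6
    y2 + 4y3 + 4y4 >= 5
    y1, y2, y3, y4 >= 0

Solving the primal: x* = (10, 0.5).
  primal value c^T x* = 62.5.
Solving the dual: y* = (3.5, 0, 0, 1.25).
  dual value b^T y* = 62.5.
Strong duality: c^T x* = b^T y*. Confirmed.

62.5


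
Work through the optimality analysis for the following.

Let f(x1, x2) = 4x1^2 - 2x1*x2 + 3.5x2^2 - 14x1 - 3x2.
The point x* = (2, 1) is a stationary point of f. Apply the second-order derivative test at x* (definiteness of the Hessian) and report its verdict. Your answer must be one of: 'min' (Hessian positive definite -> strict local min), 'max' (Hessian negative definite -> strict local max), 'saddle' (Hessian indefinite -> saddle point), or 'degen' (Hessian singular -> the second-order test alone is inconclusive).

Compute the Hessian H = grad^2 f:
  H = [[8, -2], [-2, 7]]
Verify stationarity: grad f(x*) = H x* + g = (0, 0).
Eigenvalues of H: 5.4384, 9.5616.
Both eigenvalues > 0, so H is positive definite -> x* is a strict local min.

min


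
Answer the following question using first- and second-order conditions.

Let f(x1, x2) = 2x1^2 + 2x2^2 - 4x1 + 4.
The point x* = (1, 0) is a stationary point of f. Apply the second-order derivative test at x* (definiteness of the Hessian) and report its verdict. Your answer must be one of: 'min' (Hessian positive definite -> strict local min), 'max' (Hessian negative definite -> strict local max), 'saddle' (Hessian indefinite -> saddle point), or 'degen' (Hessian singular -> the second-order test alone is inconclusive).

Compute the Hessian H = grad^2 f:
  H = [[4, 0], [0, 4]]
Verify stationarity: grad f(x*) = H x* + g = (0, 0).
Eigenvalues of H: 4, 4.
Both eigenvalues > 0, so H is positive definite -> x* is a strict local min.

min


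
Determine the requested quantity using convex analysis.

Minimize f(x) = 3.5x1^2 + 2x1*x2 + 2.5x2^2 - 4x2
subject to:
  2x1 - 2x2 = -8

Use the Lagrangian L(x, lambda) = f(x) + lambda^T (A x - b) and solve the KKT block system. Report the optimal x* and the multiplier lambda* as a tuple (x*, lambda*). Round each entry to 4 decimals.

Form the Lagrangian:
  L(x, lambda) = (1/2) x^T Q x + c^T x + lambda^T (A x - b)
Stationarity (grad_x L = 0): Q x + c + A^T lambda = 0.
Primal feasibility: A x = b.

This gives the KKT block system:
  [ Q   A^T ] [ x     ]   [-c ]
  [ A    0  ] [ lambda ] = [ b ]

Solving the linear system:
  x*      = (-1.5, 2.5)
  lambda* = (2.75)
  f(x*)   = 6

x* = (-1.5, 2.5), lambda* = (2.75)


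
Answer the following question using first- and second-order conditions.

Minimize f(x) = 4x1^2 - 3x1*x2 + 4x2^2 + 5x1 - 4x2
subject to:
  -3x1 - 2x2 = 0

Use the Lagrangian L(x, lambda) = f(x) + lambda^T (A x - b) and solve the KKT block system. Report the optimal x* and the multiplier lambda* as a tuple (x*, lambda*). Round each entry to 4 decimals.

Form the Lagrangian:
  L(x, lambda) = (1/2) x^T Q x + c^T x + lambda^T (A x - b)
Stationarity (grad_x L = 0): Q x + c + A^T lambda = 0.
Primal feasibility: A x = b.

This gives the KKT block system:
  [ Q   A^T ] [ x     ]   [-c ]
  [ A    0  ] [ lambda ] = [ b ]

Solving the linear system:
  x*      = (-0.3143, 0.4714)
  lambda* = (0.3571)
  f(x*)   = -1.7286

x* = (-0.3143, 0.4714), lambda* = (0.3571)


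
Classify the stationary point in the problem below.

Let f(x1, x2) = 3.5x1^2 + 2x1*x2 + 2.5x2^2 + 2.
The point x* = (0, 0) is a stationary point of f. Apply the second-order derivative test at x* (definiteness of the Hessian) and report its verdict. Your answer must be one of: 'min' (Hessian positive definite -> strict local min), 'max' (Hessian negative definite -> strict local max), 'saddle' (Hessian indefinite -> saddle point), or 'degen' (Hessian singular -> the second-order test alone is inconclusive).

Compute the Hessian H = grad^2 f:
  H = [[7, 2], [2, 5]]
Verify stationarity: grad f(x*) = H x* + g = (0, 0).
Eigenvalues of H: 3.7639, 8.2361.
Both eigenvalues > 0, so H is positive definite -> x* is a strict local min.

min


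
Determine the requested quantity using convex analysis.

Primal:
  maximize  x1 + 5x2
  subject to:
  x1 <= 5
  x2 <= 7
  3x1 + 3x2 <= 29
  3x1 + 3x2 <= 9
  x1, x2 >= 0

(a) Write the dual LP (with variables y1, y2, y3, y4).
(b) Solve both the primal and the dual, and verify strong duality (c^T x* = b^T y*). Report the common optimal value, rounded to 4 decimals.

The standard primal-dual pair for 'max c^T x s.t. A x <= b, x >= 0' is:
  Dual:  min b^T y  s.t.  A^T y >= c,  y >= 0.

So the dual LP is:
  minimize  5y1 + 7y2 + 29y3 + 9y4
  subject to:
    y1 + 3y3 + 3y4 >= 1
    y2 + 3y3 + 3y4 >= 5
    y1, y2, y3, y4 >= 0

Solving the primal: x* = (0, 3).
  primal value c^T x* = 15.
Solving the dual: y* = (0, 0, 0, 1.6667).
  dual value b^T y* = 15.
Strong duality: c^T x* = b^T y*. Confirmed.

15


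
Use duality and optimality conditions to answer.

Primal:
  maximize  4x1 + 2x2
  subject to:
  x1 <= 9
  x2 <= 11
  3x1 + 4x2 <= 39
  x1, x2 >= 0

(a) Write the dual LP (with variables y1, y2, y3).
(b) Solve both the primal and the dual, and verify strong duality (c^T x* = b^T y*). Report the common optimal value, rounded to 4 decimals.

The standard primal-dual pair for 'max c^T x s.t. A x <= b, x >= 0' is:
  Dual:  min b^T y  s.t.  A^T y >= c,  y >= 0.

So the dual LP is:
  minimize  9y1 + 11y2 + 39y3
  subject to:
    y1 + 3y3 >= 4
    y2 + 4y3 >= 2
    y1, y2, y3 >= 0

Solving the primal: x* = (9, 3).
  primal value c^T x* = 42.
Solving the dual: y* = (2.5, 0, 0.5).
  dual value b^T y* = 42.
Strong duality: c^T x* = b^T y*. Confirmed.

42


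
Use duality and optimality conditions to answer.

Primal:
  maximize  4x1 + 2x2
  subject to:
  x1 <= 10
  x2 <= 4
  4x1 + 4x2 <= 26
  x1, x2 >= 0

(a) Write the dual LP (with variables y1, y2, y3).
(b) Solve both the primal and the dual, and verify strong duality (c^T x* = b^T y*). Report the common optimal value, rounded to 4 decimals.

The standard primal-dual pair for 'max c^T x s.t. A x <= b, x >= 0' is:
  Dual:  min b^T y  s.t.  A^T y >= c,  y >= 0.

So the dual LP is:
  minimize  10y1 + 4y2 + 26y3
  subject to:
    y1 + 4y3 >= 4
    y2 + 4y3 >= 2
    y1, y2, y3 >= 0

Solving the primal: x* = (6.5, 0).
  primal value c^T x* = 26.
Solving the dual: y* = (0, 0, 1).
  dual value b^T y* = 26.
Strong duality: c^T x* = b^T y*. Confirmed.

26


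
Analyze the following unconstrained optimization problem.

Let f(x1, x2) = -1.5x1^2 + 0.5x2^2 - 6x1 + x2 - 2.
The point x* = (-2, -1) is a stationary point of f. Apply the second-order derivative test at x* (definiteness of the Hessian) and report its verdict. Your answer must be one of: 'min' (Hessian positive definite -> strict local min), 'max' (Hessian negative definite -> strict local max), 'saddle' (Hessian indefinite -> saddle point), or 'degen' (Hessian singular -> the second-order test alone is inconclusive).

Compute the Hessian H = grad^2 f:
  H = [[-3, 0], [0, 1]]
Verify stationarity: grad f(x*) = H x* + g = (0, 0).
Eigenvalues of H: -3, 1.
Eigenvalues have mixed signs, so H is indefinite -> x* is a saddle point.

saddle


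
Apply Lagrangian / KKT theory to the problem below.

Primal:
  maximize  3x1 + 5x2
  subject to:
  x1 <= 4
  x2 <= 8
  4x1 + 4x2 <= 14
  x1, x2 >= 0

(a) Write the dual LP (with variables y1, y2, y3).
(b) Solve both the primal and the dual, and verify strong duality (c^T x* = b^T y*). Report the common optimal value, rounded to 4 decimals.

The standard primal-dual pair for 'max c^T x s.t. A x <= b, x >= 0' is:
  Dual:  min b^T y  s.t.  A^T y >= c,  y >= 0.

So the dual LP is:
  minimize  4y1 + 8y2 + 14y3
  subject to:
    y1 + 4y3 >= 3
    y2 + 4y3 >= 5
    y1, y2, y3 >= 0

Solving the primal: x* = (0, 3.5).
  primal value c^T x* = 17.5.
Solving the dual: y* = (0, 0, 1.25).
  dual value b^T y* = 17.5.
Strong duality: c^T x* = b^T y*. Confirmed.

17.5


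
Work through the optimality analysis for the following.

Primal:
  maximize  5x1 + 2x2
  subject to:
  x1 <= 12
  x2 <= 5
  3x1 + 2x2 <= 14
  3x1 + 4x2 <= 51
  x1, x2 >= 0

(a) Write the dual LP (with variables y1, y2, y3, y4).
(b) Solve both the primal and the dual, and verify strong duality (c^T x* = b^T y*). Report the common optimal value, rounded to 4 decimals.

The standard primal-dual pair for 'max c^T x s.t. A x <= b, x >= 0' is:
  Dual:  min b^T y  s.t.  A^T y >= c,  y >= 0.

So the dual LP is:
  minimize  12y1 + 5y2 + 14y3 + 51y4
  subject to:
    y1 + 3y3 + 3y4 >= 5
    y2 + 2y3 + 4y4 >= 2
    y1, y2, y3, y4 >= 0

Solving the primal: x* = (4.6667, 0).
  primal value c^T x* = 23.3333.
Solving the dual: y* = (0, 0, 1.6667, 0).
  dual value b^T y* = 23.3333.
Strong duality: c^T x* = b^T y*. Confirmed.

23.3333


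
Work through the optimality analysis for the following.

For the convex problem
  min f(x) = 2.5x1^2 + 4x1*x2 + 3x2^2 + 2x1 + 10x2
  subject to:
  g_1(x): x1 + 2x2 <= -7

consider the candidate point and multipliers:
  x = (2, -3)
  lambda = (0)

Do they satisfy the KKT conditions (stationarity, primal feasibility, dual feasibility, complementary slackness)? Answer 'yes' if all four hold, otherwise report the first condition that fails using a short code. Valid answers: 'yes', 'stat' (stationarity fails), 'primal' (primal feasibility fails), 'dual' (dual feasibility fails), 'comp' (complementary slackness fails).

Gradient of f: grad f(x) = Q x + c = (0, 0)
Constraint values g_i(x) = a_i^T x - b_i:
  g_1((2, -3)) = 3
Stationarity residual: grad f(x) + sum_i lambda_i a_i = (0, 0)
  -> stationarity OK
Primal feasibility (all g_i <= 0): FAILS
Dual feasibility (all lambda_i >= 0): OK
Complementary slackness (lambda_i * g_i(x) = 0 for all i): OK

Verdict: the first failing condition is primal_feasibility -> primal.

primal


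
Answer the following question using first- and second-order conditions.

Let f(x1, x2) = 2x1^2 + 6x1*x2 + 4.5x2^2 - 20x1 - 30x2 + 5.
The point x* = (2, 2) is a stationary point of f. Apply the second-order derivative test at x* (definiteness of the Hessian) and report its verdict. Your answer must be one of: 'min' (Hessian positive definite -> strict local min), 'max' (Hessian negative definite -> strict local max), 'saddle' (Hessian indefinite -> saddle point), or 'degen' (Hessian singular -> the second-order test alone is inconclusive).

Compute the Hessian H = grad^2 f:
  H = [[4, 6], [6, 9]]
Verify stationarity: grad f(x*) = H x* + g = (0, 0).
Eigenvalues of H: 0, 13.
H has a zero eigenvalue (singular; positive semidefinite but not definite), so H is neither positive definite, negative definite, nor indefinite. The second-order test alone is inconclusive -> degen.
(Indeed, f is constant along the null direction of H through x*, so x* is not a strict local extremum.)

degen


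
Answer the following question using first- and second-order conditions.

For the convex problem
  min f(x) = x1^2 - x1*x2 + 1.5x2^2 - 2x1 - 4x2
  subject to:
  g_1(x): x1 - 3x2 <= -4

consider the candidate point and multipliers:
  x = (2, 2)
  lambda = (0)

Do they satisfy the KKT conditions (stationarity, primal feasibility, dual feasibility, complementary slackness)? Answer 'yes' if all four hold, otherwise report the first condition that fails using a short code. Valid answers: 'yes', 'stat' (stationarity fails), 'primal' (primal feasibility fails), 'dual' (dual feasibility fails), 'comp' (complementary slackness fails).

Gradient of f: grad f(x) = Q x + c = (0, 0)
Constraint values g_i(x) = a_i^T x - b_i:
  g_1((2, 2)) = 0
Stationarity residual: grad f(x) + sum_i lambda_i a_i = (0, 0)
  -> stationarity OK
Primal feasibility (all g_i <= 0): OK
Dual feasibility (all lambda_i >= 0): OK
Complementary slackness (lambda_i * g_i(x) = 0 for all i): OK

Verdict: yes, KKT holds.

yes


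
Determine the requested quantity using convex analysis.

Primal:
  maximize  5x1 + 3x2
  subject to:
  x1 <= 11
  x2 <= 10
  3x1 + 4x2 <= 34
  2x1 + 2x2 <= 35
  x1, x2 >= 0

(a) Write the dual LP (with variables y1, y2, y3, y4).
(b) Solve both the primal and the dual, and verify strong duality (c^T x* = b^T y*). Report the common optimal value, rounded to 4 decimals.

The standard primal-dual pair for 'max c^T x s.t. A x <= b, x >= 0' is:
  Dual:  min b^T y  s.t.  A^T y >= c,  y >= 0.

So the dual LP is:
  minimize  11y1 + 10y2 + 34y3 + 35y4
  subject to:
    y1 + 3y3 + 2y4 >= 5
    y2 + 4y3 + 2y4 >= 3
    y1, y2, y3, y4 >= 0

Solving the primal: x* = (11, 0.25).
  primal value c^T x* = 55.75.
Solving the dual: y* = (2.75, 0, 0.75, 0).
  dual value b^T y* = 55.75.
Strong duality: c^T x* = b^T y*. Confirmed.

55.75


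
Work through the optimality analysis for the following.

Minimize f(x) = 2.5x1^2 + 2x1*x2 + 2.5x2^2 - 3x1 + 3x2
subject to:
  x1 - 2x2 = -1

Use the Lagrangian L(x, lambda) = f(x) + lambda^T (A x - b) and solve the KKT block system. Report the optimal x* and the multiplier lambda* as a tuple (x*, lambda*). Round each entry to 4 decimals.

Form the Lagrangian:
  L(x, lambda) = (1/2) x^T Q x + c^T x + lambda^T (A x - b)
Stationarity (grad_x L = 0): Q x + c + A^T lambda = 0.
Primal feasibility: A x = b.

This gives the KKT block system:
  [ Q   A^T ] [ x     ]   [-c ]
  [ A    0  ] [ lambda ] = [ b ]

Solving the linear system:
  x*      = (-0.0909, 0.4545)
  lambda* = (2.5455)
  f(x*)   = 2.0909

x* = (-0.0909, 0.4545), lambda* = (2.5455)


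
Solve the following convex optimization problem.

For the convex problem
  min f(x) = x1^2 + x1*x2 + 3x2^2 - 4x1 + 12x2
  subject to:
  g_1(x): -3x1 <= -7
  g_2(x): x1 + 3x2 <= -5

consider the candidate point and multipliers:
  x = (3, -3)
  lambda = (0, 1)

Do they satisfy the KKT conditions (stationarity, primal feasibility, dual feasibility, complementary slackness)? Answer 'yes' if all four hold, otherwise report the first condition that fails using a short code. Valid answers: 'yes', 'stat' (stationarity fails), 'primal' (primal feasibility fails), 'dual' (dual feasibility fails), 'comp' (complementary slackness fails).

Gradient of f: grad f(x) = Q x + c = (-1, -3)
Constraint values g_i(x) = a_i^T x - b_i:
  g_1((3, -3)) = -2
  g_2((3, -3)) = -1
Stationarity residual: grad f(x) + sum_i lambda_i a_i = (0, 0)
  -> stationarity OK
Primal feasibility (all g_i <= 0): OK
Dual feasibility (all lambda_i >= 0): OK
Complementary slackness (lambda_i * g_i(x) = 0 for all i): FAILS

Verdict: the first failing condition is complementary_slackness -> comp.

comp


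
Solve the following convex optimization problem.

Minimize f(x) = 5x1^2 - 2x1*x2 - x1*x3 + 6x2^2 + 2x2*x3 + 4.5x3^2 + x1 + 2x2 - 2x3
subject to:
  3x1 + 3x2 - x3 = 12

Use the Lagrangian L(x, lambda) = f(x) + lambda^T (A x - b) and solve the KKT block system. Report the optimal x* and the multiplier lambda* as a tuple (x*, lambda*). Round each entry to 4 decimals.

Form the Lagrangian:
  L(x, lambda) = (1/2) x^T Q x + c^T x + lambda^T (A x - b)
Stationarity (grad_x L = 0): Q x + c + A^T lambda = 0.
Primal feasibility: A x = b.

This gives the KKT block system:
  [ Q   A^T ] [ x     ]   [-c ]
  [ A    0  ] [ lambda ] = [ b ]

Solving the linear system:
  x*      = (2.0086, 1.7837, -0.6229)
  lambda* = (-6.0473)
  f(x*)   = 39.6945

x* = (2.0086, 1.7837, -0.6229), lambda* = (-6.0473)


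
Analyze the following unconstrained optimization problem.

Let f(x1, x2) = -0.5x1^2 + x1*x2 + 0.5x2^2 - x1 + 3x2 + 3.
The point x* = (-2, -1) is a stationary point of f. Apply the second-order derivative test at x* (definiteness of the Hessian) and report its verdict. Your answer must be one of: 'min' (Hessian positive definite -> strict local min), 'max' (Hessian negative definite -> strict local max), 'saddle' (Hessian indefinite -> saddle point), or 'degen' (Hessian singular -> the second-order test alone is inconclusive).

Compute the Hessian H = grad^2 f:
  H = [[-1, 1], [1, 1]]
Verify stationarity: grad f(x*) = H x* + g = (0, 0).
Eigenvalues of H: -1.4142, 1.4142.
Eigenvalues have mixed signs, so H is indefinite -> x* is a saddle point.

saddle


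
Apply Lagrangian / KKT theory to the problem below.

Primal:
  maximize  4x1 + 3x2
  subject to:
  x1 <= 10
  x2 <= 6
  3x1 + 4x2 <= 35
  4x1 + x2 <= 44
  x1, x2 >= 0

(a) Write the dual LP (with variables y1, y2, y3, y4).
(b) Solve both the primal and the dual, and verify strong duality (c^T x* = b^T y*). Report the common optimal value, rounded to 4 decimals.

The standard primal-dual pair for 'max c^T x s.t. A x <= b, x >= 0' is:
  Dual:  min b^T y  s.t.  A^T y >= c,  y >= 0.

So the dual LP is:
  minimize  10y1 + 6y2 + 35y3 + 44y4
  subject to:
    y1 + 3y3 + 4y4 >= 4
    y2 + 4y3 + y4 >= 3
    y1, y2, y3, y4 >= 0

Solving the primal: x* = (10, 1.25).
  primal value c^T x* = 43.75.
Solving the dual: y* = (1.75, 0, 0.75, 0).
  dual value b^T y* = 43.75.
Strong duality: c^T x* = b^T y*. Confirmed.

43.75


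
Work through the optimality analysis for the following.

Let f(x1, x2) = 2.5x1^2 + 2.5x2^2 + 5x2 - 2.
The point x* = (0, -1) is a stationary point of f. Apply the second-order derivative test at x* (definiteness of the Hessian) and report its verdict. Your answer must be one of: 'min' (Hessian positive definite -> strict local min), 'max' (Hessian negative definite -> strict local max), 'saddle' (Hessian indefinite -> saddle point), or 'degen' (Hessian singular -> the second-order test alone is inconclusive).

Compute the Hessian H = grad^2 f:
  H = [[5, 0], [0, 5]]
Verify stationarity: grad f(x*) = H x* + g = (0, 0).
Eigenvalues of H: 5, 5.
Both eigenvalues > 0, so H is positive definite -> x* is a strict local min.

min


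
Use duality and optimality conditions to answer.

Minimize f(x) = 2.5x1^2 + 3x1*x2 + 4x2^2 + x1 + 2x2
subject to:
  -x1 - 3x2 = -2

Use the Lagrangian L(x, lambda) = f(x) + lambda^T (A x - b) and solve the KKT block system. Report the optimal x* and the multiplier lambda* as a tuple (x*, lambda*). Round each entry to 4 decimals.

Form the Lagrangian:
  L(x, lambda) = (1/2) x^T Q x + c^T x + lambda^T (A x - b)
Stationarity (grad_x L = 0): Q x + c + A^T lambda = 0.
Primal feasibility: A x = b.

This gives the KKT block system:
  [ Q   A^T ] [ x     ]   [-c ]
  [ A    0  ] [ lambda ] = [ b ]

Solving the linear system:
  x*      = (-0.1429, 0.7143)
  lambda* = (2.4286)
  f(x*)   = 3.0714

x* = (-0.1429, 0.7143), lambda* = (2.4286)


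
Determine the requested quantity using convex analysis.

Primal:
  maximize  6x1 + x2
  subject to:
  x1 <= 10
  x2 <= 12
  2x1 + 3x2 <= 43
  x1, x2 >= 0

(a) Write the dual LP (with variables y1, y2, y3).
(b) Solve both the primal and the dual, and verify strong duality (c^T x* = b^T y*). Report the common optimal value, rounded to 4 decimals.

The standard primal-dual pair for 'max c^T x s.t. A x <= b, x >= 0' is:
  Dual:  min b^T y  s.t.  A^T y >= c,  y >= 0.

So the dual LP is:
  minimize  10y1 + 12y2 + 43y3
  subject to:
    y1 + 2y3 >= 6
    y2 + 3y3 >= 1
    y1, y2, y3 >= 0

Solving the primal: x* = (10, 7.6667).
  primal value c^T x* = 67.6667.
Solving the dual: y* = (5.3333, 0, 0.3333).
  dual value b^T y* = 67.6667.
Strong duality: c^T x* = b^T y*. Confirmed.

67.6667


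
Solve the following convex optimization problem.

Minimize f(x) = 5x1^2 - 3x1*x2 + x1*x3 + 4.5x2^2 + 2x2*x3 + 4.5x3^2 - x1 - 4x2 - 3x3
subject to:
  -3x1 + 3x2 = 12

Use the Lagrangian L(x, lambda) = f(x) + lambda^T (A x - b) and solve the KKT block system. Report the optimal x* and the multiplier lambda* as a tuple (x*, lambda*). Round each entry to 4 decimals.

Form the Lagrangian:
  L(x, lambda) = (1/2) x^T Q x + c^T x + lambda^T (A x - b)
Stationarity (grad_x L = 0): Q x + c + A^T lambda = 0.
Primal feasibility: A x = b.

This gives the KKT block system:
  [ Q   A^T ] [ x     ]   [-c ]
  [ A    0  ] [ lambda ] = [ b ]

Solving the linear system:
  x*      = (-1.4444, 2.5556, -0.0741)
  lambda* = (-7.7284)
  f(x*)   = 42.0926

x* = (-1.4444, 2.5556, -0.0741), lambda* = (-7.7284)


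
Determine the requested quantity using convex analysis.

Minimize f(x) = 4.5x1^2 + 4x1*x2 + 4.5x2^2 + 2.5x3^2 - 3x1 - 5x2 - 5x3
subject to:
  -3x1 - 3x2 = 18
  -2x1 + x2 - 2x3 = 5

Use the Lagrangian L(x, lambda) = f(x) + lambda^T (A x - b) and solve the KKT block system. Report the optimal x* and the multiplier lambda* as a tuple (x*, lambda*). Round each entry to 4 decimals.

Form the Lagrangian:
  L(x, lambda) = (1/2) x^T Q x + c^T x + lambda^T (A x - b)
Stationarity (grad_x L = 0): Q x + c + A^T lambda = 0.
Primal feasibility: A x = b.

This gives the KKT block system:
  [ Q   A^T ] [ x     ]   [-c ]
  [ A    0  ] [ lambda ] = [ b ]

Solving the linear system:
  x*      = (-3.8, -2.2, 0.2)
  lambda* = (-14, -2)
  f(x*)   = 141.7

x* = (-3.8, -2.2, 0.2), lambda* = (-14, -2)


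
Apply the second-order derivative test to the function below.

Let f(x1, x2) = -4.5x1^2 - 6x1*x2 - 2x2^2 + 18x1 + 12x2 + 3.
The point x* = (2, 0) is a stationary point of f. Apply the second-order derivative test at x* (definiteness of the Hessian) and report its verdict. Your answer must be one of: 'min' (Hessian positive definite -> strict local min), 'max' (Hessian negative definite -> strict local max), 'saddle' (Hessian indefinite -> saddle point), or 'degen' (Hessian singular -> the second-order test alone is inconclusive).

Compute the Hessian H = grad^2 f:
  H = [[-9, -6], [-6, -4]]
Verify stationarity: grad f(x*) = H x* + g = (0, 0).
Eigenvalues of H: -13, 0.
H has a zero eigenvalue (singular; negative semidefinite but not definite), so H is neither positive definite, negative definite, nor indefinite. The second-order test alone is inconclusive -> degen.
(Indeed, f is constant along the null direction of H through x*, so x* is not a strict local extremum.)

degen


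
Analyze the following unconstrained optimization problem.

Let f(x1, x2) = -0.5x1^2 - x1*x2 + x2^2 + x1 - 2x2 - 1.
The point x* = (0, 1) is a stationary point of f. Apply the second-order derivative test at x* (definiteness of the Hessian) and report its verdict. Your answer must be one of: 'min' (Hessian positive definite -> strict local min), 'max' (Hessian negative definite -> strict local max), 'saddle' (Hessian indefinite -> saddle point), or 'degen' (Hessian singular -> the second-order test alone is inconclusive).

Compute the Hessian H = grad^2 f:
  H = [[-1, -1], [-1, 2]]
Verify stationarity: grad f(x*) = H x* + g = (0, 0).
Eigenvalues of H: -1.3028, 2.3028.
Eigenvalues have mixed signs, so H is indefinite -> x* is a saddle point.

saddle


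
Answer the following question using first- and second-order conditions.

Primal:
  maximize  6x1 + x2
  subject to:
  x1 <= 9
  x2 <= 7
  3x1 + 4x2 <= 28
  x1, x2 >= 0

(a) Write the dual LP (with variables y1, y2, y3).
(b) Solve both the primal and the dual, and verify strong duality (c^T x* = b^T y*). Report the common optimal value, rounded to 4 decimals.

The standard primal-dual pair for 'max c^T x s.t. A x <= b, x >= 0' is:
  Dual:  min b^T y  s.t.  A^T y >= c,  y >= 0.

So the dual LP is:
  minimize  9y1 + 7y2 + 28y3
  subject to:
    y1 + 3y3 >= 6
    y2 + 4y3 >= 1
    y1, y2, y3 >= 0

Solving the primal: x* = (9, 0.25).
  primal value c^T x* = 54.25.
Solving the dual: y* = (5.25, 0, 0.25).
  dual value b^T y* = 54.25.
Strong duality: c^T x* = b^T y*. Confirmed.

54.25


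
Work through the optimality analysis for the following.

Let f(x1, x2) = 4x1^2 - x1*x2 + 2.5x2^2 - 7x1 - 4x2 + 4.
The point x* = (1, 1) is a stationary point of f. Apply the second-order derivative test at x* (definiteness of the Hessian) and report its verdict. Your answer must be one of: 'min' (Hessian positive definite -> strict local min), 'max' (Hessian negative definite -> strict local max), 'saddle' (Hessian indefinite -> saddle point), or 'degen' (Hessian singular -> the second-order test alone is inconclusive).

Compute the Hessian H = grad^2 f:
  H = [[8, -1], [-1, 5]]
Verify stationarity: grad f(x*) = H x* + g = (0, 0).
Eigenvalues of H: 4.6972, 8.3028.
Both eigenvalues > 0, so H is positive definite -> x* is a strict local min.

min


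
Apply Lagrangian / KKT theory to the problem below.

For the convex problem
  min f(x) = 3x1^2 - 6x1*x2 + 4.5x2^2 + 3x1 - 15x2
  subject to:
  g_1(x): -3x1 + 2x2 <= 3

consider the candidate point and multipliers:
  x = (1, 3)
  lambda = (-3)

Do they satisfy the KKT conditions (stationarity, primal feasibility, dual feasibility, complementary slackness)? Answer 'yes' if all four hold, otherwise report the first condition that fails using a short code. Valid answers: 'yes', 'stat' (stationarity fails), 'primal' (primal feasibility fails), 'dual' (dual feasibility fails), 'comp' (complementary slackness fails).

Gradient of f: grad f(x) = Q x + c = (-9, 6)
Constraint values g_i(x) = a_i^T x - b_i:
  g_1((1, 3)) = 0
Stationarity residual: grad f(x) + sum_i lambda_i a_i = (0, 0)
  -> stationarity OK
Primal feasibility (all g_i <= 0): OK
Dual feasibility (all lambda_i >= 0): FAILS
Complementary slackness (lambda_i * g_i(x) = 0 for all i): OK

Verdict: the first failing condition is dual_feasibility -> dual.

dual


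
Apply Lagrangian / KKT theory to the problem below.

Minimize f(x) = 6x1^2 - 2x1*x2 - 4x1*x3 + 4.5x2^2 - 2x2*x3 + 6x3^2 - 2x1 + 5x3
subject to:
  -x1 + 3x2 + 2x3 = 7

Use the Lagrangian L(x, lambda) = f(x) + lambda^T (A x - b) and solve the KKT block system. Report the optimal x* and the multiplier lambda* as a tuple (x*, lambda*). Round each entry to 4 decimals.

Form the Lagrangian:
  L(x, lambda) = (1/2) x^T Q x + c^T x + lambda^T (A x - b)
Stationarity (grad_x L = 0): Q x + c + A^T lambda = 0.
Primal feasibility: A x = b.

This gives the KKT block system:
  [ Q   A^T ] [ x     ]   [-c ]
  [ A    0  ] [ lambda ] = [ b ]

Solving the linear system:
  x*      = (0.3521, 1.8955, 0.8327)
  lambda* = (-4.8967)
  f(x*)   = 18.8683

x* = (0.3521, 1.8955, 0.8327), lambda* = (-4.8967)


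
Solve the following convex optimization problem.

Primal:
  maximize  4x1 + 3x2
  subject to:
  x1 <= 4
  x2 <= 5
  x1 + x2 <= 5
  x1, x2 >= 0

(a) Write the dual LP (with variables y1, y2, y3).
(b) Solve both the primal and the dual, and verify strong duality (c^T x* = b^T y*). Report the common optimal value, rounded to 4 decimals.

The standard primal-dual pair for 'max c^T x s.t. A x <= b, x >= 0' is:
  Dual:  min b^T y  s.t.  A^T y >= c,  y >= 0.

So the dual LP is:
  minimize  4y1 + 5y2 + 5y3
  subject to:
    y1 + y3 >= 4
    y2 + y3 >= 3
    y1, y2, y3 >= 0

Solving the primal: x* = (4, 1).
  primal value c^T x* = 19.
Solving the dual: y* = (1, 0, 3).
  dual value b^T y* = 19.
Strong duality: c^T x* = b^T y*. Confirmed.

19


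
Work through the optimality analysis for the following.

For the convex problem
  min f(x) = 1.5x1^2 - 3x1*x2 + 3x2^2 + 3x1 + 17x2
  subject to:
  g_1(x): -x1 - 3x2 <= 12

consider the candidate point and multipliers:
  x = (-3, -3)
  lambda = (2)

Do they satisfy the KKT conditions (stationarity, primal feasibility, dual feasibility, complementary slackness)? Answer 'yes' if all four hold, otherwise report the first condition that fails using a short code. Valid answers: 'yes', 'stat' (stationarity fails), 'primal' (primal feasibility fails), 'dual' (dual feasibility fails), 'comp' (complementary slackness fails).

Gradient of f: grad f(x) = Q x + c = (3, 8)
Constraint values g_i(x) = a_i^T x - b_i:
  g_1((-3, -3)) = 0
Stationarity residual: grad f(x) + sum_i lambda_i a_i = (1, 2)
  -> stationarity FAILS
Primal feasibility (all g_i <= 0): OK
Dual feasibility (all lambda_i >= 0): OK
Complementary slackness (lambda_i * g_i(x) = 0 for all i): OK

Verdict: the first failing condition is stationarity -> stat.

stat


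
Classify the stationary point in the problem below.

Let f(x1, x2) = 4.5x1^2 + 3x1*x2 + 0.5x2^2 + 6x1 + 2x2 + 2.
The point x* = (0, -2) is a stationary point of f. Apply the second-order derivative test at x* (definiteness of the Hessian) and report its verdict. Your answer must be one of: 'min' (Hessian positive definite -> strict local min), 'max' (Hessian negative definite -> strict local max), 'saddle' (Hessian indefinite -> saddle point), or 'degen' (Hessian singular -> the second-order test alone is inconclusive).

Compute the Hessian H = grad^2 f:
  H = [[9, 3], [3, 1]]
Verify stationarity: grad f(x*) = H x* + g = (0, 0).
Eigenvalues of H: 0, 10.
H has a zero eigenvalue (singular; positive semidefinite but not definite), so H is neither positive definite, negative definite, nor indefinite. The second-order test alone is inconclusive -> degen.
(Indeed, f is constant along the null direction of H through x*, so x* is not a strict local extremum.)

degen


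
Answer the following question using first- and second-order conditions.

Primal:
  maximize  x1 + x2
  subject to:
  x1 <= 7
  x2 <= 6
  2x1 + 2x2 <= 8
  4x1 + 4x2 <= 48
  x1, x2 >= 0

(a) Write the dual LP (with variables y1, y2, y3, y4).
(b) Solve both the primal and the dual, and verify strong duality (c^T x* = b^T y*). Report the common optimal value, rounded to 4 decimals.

The standard primal-dual pair for 'max c^T x s.t. A x <= b, x >= 0' is:
  Dual:  min b^T y  s.t.  A^T y >= c,  y >= 0.

So the dual LP is:
  minimize  7y1 + 6y2 + 8y3 + 48y4
  subject to:
    y1 + 2y3 + 4y4 >= 1
    y2 + 2y3 + 4y4 >= 1
    y1, y2, y3, y4 >= 0

Solving the primal: x* = (4, 0).
  primal value c^T x* = 4.
Solving the dual: y* = (0, 0, 0.5, 0).
  dual value b^T y* = 4.
Strong duality: c^T x* = b^T y*. Confirmed.

4


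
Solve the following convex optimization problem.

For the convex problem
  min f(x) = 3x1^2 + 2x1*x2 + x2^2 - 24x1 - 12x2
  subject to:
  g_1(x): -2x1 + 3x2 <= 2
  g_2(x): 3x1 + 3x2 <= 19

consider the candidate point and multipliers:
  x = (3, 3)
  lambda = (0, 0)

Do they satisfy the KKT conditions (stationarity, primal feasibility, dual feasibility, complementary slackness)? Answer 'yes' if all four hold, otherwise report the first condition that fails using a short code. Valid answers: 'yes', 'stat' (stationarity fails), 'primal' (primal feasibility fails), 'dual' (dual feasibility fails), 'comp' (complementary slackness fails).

Gradient of f: grad f(x) = Q x + c = (0, 0)
Constraint values g_i(x) = a_i^T x - b_i:
  g_1((3, 3)) = 1
  g_2((3, 3)) = -1
Stationarity residual: grad f(x) + sum_i lambda_i a_i = (0, 0)
  -> stationarity OK
Primal feasibility (all g_i <= 0): FAILS
Dual feasibility (all lambda_i >= 0): OK
Complementary slackness (lambda_i * g_i(x) = 0 for all i): OK

Verdict: the first failing condition is primal_feasibility -> primal.

primal


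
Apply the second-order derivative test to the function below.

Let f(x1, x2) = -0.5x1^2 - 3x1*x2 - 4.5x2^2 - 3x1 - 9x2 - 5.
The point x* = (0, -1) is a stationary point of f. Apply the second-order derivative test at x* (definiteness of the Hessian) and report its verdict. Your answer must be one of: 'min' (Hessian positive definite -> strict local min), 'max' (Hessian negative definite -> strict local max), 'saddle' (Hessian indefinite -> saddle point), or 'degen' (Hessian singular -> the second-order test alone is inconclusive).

Compute the Hessian H = grad^2 f:
  H = [[-1, -3], [-3, -9]]
Verify stationarity: grad f(x*) = H x* + g = (0, 0).
Eigenvalues of H: -10, 0.
H has a zero eigenvalue (singular; negative semidefinite but not definite), so H is neither positive definite, negative definite, nor indefinite. The second-order test alone is inconclusive -> degen.
(Indeed, f is constant along the null direction of H through x*, so x* is not a strict local extremum.)

degen


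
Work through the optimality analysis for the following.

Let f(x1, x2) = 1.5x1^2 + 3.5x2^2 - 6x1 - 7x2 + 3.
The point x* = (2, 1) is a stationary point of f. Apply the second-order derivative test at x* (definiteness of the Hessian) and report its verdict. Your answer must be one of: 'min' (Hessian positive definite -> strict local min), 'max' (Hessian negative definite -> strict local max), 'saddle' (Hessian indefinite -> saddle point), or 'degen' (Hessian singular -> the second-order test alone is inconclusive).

Compute the Hessian H = grad^2 f:
  H = [[3, 0], [0, 7]]
Verify stationarity: grad f(x*) = H x* + g = (0, 0).
Eigenvalues of H: 3, 7.
Both eigenvalues > 0, so H is positive definite -> x* is a strict local min.

min


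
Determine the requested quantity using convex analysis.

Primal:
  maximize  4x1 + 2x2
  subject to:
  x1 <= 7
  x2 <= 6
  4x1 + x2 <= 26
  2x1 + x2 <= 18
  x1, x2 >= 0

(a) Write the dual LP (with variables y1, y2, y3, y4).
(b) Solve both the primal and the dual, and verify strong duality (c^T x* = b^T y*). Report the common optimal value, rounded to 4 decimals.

The standard primal-dual pair for 'max c^T x s.t. A x <= b, x >= 0' is:
  Dual:  min b^T y  s.t.  A^T y >= c,  y >= 0.

So the dual LP is:
  minimize  7y1 + 6y2 + 26y3 + 18y4
  subject to:
    y1 + 4y3 + 2y4 >= 4
    y2 + y3 + y4 >= 2
    y1, y2, y3, y4 >= 0

Solving the primal: x* = (5, 6).
  primal value c^T x* = 32.
Solving the dual: y* = (0, 1, 1, 0).
  dual value b^T y* = 32.
Strong duality: c^T x* = b^T y*. Confirmed.

32


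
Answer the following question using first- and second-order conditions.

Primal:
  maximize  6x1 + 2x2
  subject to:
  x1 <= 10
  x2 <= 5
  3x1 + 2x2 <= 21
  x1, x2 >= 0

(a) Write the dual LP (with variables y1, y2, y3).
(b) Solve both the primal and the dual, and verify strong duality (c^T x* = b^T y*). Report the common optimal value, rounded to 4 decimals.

The standard primal-dual pair for 'max c^T x s.t. A x <= b, x >= 0' is:
  Dual:  min b^T y  s.t.  A^T y >= c,  y >= 0.

So the dual LP is:
  minimize  10y1 + 5y2 + 21y3
  subject to:
    y1 + 3y3 >= 6
    y2 + 2y3 >= 2
    y1, y2, y3 >= 0

Solving the primal: x* = (7, 0).
  primal value c^T x* = 42.
Solving the dual: y* = (0, 0, 2).
  dual value b^T y* = 42.
Strong duality: c^T x* = b^T y*. Confirmed.

42


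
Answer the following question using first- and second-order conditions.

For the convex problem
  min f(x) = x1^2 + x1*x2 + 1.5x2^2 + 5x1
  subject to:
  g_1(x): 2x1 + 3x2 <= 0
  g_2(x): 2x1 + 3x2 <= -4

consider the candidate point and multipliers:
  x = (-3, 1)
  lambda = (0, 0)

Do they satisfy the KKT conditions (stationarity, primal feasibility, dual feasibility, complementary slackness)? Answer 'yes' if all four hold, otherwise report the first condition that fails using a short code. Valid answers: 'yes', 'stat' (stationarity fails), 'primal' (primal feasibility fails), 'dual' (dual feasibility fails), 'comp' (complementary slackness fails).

Gradient of f: grad f(x) = Q x + c = (0, 0)
Constraint values g_i(x) = a_i^T x - b_i:
  g_1((-3, 1)) = -3
  g_2((-3, 1)) = 1
Stationarity residual: grad f(x) + sum_i lambda_i a_i = (0, 0)
  -> stationarity OK
Primal feasibility (all g_i <= 0): FAILS
Dual feasibility (all lambda_i >= 0): OK
Complementary slackness (lambda_i * g_i(x) = 0 for all i): OK

Verdict: the first failing condition is primal_feasibility -> primal.

primal


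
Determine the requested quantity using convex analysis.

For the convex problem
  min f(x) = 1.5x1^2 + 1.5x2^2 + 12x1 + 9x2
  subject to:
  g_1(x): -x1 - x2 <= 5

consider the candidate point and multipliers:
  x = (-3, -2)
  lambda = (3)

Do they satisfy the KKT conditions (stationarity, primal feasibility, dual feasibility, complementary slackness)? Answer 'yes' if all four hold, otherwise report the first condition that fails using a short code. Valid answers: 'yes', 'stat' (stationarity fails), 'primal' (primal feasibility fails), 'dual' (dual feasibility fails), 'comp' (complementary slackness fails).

Gradient of f: grad f(x) = Q x + c = (3, 3)
Constraint values g_i(x) = a_i^T x - b_i:
  g_1((-3, -2)) = 0
Stationarity residual: grad f(x) + sum_i lambda_i a_i = (0, 0)
  -> stationarity OK
Primal feasibility (all g_i <= 0): OK
Dual feasibility (all lambda_i >= 0): OK
Complementary slackness (lambda_i * g_i(x) = 0 for all i): OK

Verdict: yes, KKT holds.

yes
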